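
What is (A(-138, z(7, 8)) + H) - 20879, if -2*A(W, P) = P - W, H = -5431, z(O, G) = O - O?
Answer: -26379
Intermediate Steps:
z(O, G) = 0
A(W, P) = W/2 - P/2 (A(W, P) = -(P - W)/2 = W/2 - P/2)
(A(-138, z(7, 8)) + H) - 20879 = (((½)*(-138) - ½*0) - 5431) - 20879 = ((-69 + 0) - 5431) - 20879 = (-69 - 5431) - 20879 = -5500 - 20879 = -26379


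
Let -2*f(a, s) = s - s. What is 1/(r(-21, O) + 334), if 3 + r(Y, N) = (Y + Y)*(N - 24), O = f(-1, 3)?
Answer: 1/1339 ≈ 0.00074683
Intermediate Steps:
f(a, s) = 0 (f(a, s) = -(s - s)/2 = -½*0 = 0)
O = 0
r(Y, N) = -3 + 2*Y*(-24 + N) (r(Y, N) = -3 + (Y + Y)*(N - 24) = -3 + (2*Y)*(-24 + N) = -3 + 2*Y*(-24 + N))
1/(r(-21, O) + 334) = 1/((-3 - 48*(-21) + 2*0*(-21)) + 334) = 1/((-3 + 1008 + 0) + 334) = 1/(1005 + 334) = 1/1339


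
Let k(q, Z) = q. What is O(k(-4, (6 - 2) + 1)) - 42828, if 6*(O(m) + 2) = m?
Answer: -128492/3 ≈ -42831.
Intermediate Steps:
O(m) = -2 + m/6
O(k(-4, (6 - 2) + 1)) - 42828 = (-2 + (1/6)*(-4)) - 42828 = (-2 - 2/3) - 42828 = -8/3 - 42828 = -128492/3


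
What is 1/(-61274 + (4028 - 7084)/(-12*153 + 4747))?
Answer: -2911/178371670 ≈ -1.6320e-5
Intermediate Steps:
1/(-61274 + (4028 - 7084)/(-12*153 + 4747)) = 1/(-61274 - 3056/(-1836 + 4747)) = 1/(-61274 - 3056/2911) = 1/(-178371670/2911) = -2911/178371670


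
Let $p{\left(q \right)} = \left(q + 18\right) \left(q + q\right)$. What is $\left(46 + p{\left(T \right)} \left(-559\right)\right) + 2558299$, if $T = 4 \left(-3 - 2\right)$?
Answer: $2513625$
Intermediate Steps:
$T = -20$ ($T = 4 \left(-5\right) = -20$)
$p{\left(q \right)} = 2 q \left(18 + q\right)$ ($p{\left(q \right)} = \left(18 + q\right) 2 q = 2 q \left(18 + q\right)$)
$\left(46 + p{\left(T \right)} \left(-559\right)\right) + 2558299 = \left(46 + 2 \left(-20\right) \left(18 - 20\right) \left(-559\right)\right) + 2558299 = \left(46 + 2 \left(-20\right) \left(-2\right) \left(-559\right)\right) + 2558299 = \left(46 + 80 \left(-559\right)\right) + 2558299 = \left(46 - 44720\right) + 2558299 = -44674 + 2558299 = 2513625$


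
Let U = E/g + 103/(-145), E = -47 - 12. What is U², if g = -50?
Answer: 463761/2102500 ≈ 0.22058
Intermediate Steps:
E = -59
U = 681/1450 (U = -59/(-50) + 103/(-145) = -59*(-1/50) + 103*(-1/145) = 59/50 - 103/145 = 681/1450 ≈ 0.46966)
U² = (681/1450)² = 463761/2102500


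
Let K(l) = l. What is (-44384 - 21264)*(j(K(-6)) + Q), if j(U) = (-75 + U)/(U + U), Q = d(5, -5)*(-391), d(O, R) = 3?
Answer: 76561980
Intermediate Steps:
Q = -1173 (Q = 3*(-391) = -1173)
j(U) = (-75 + U)/(2*U) (j(U) = (-75 + U)/((2*U)) = (-75 + U)*(1/(2*U)) = (-75 + U)/(2*U))
(-44384 - 21264)*(j(K(-6)) + Q) = (-44384 - 21264)*((½)*(-75 - 6)/(-6) - 1173) = -65648*((½)*(-⅙)*(-81) - 1173) = -65648*(27/4 - 1173) = -65648*(-4665/4) = 76561980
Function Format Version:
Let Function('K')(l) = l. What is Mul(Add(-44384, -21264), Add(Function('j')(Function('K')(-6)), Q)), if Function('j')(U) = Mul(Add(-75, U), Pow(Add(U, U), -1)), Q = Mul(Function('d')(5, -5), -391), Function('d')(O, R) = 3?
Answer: 76561980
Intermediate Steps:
Q = -1173 (Q = Mul(3, -391) = -1173)
Function('j')(U) = Mul(Rational(1, 2), Pow(U, -1), Add(-75, U)) (Function('j')(U) = Mul(Add(-75, U), Pow(Mul(2, U), -1)) = Mul(Add(-75, U), Mul(Rational(1, 2), Pow(U, -1))) = Mul(Rational(1, 2), Pow(U, -1), Add(-75, U)))
Mul(Add(-44384, -21264), Add(Function('j')(Function('K')(-6)), Q)) = Mul(Add(-44384, -21264), Add(Mul(Rational(1, 2), Pow(-6, -1), Add(-75, -6)), -1173)) = Mul(-65648, Add(Mul(Rational(1, 2), Rational(-1, 6), -81), -1173)) = Mul(-65648, Add(Rational(27, 4), -1173)) = Mul(-65648, Rational(-4665, 4)) = 76561980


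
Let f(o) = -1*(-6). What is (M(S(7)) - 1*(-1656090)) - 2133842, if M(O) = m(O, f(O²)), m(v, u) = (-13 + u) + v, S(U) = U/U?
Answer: -477758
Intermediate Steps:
S(U) = 1
f(o) = 6
m(v, u) = -13 + u + v
M(O) = -7 + O (M(O) = -13 + 6 + O = -7 + O)
(M(S(7)) - 1*(-1656090)) - 2133842 = ((-7 + 1) - 1*(-1656090)) - 2133842 = (-6 + 1656090) - 2133842 = 1656084 - 2133842 = -477758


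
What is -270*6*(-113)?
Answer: 183060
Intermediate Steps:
-270*6*(-113) = -90*18*(-113) = -1620*(-113) = 183060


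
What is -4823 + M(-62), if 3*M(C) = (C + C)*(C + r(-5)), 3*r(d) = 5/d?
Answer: -20219/9 ≈ -2246.6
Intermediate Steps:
r(d) = 5/(3*d) (r(d) = (5/d)/3 = 5/(3*d))
M(C) = 2*C*(-1/3 + C)/3 (M(C) = ((C + C)*(C + (5/3)/(-5)))/3 = ((2*C)*(C + (5/3)*(-1/5)))/3 = ((2*C)*(C - 1/3))/3 = ((2*C)*(-1/3 + C))/3 = (2*C*(-1/3 + C))/3 = 2*C*(-1/3 + C)/3)
-4823 + M(-62) = -4823 + (2/9)*(-62)*(-1 + 3*(-62)) = -4823 + (2/9)*(-62)*(-1 - 186) = -4823 + (2/9)*(-62)*(-187) = -4823 + 23188/9 = -20219/9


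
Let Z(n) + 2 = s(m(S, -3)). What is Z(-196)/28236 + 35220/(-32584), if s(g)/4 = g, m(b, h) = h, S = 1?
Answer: -31091503/28751307 ≈ -1.0814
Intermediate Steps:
s(g) = 4*g
Z(n) = -14 (Z(n) = -2 + 4*(-3) = -2 - 12 = -14)
Z(-196)/28236 + 35220/(-32584) = -14/28236 + 35220/(-32584) = -14*1/28236 + 35220*(-1/32584) = -7/14118 - 8805/8146 = -31091503/28751307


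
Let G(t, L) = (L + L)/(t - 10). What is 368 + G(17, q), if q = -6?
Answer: 2564/7 ≈ 366.29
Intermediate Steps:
G(t, L) = 2*L/(-10 + t) (G(t, L) = (2*L)/(-10 + t) = 2*L/(-10 + t))
368 + G(17, q) = 368 + 2*(-6)/(-10 + 17) = 368 + 2*(-6)/7 = 368 + 2*(-6)*(⅐) = 368 - 12/7 = 2564/7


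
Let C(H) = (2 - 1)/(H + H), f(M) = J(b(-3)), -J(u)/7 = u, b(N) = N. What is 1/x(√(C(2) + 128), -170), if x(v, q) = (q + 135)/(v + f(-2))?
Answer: -⅗ - 3*√57/70 ≈ -0.92356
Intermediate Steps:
J(u) = -7*u
f(M) = 21 (f(M) = -7*(-3) = 21)
C(H) = 1/(2*H)
x(v, q) = (135 + q)/(21 + v) (x(v, q) = (q + 135)/(v + 21) = (135 + q)/(21 + v))
1/x(√(C(2) + 128), -170) = 1/((135 - 170)/(21 + √((½)/2 + 128))) = 1/(-35/(21 + √((½)*(½) + 128))) = 1/(-35/(21 + √(¼ + 128))) = 1/(-35/(21 + √(513/4))) = 1/(-35/(21 + 3*√57/2)) = -⅗ - 3*√57/70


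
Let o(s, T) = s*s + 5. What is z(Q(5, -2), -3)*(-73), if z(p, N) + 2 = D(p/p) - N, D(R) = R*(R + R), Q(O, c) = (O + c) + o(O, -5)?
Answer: -219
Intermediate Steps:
o(s, T) = 5 + s**2 (o(s, T) = s**2 + 5 = 5 + s**2)
Q(O, c) = 5 + O + c + O**2 (Q(O, c) = (O + c) + (5 + O**2) = 5 + O + c + O**2)
D(R) = 2*R**2 (D(R) = R*(2*R) = 2*R**2)
z(p, N) = -N (z(p, N) = -2 + (2*(p/p)**2 - N) = -2 + (2*1**2 - N) = -2 + (2*1 - N) = -2 + (2 - N) = -N)
z(Q(5, -2), -3)*(-73) = -1*(-3)*(-73) = 3*(-73) = -219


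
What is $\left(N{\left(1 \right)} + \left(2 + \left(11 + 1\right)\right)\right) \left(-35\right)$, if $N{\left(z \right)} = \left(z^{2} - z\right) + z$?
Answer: $-525$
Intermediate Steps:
$N{\left(z \right)} = z^{2}$
$\left(N{\left(1 \right)} + \left(2 + \left(11 + 1\right)\right)\right) \left(-35\right) = \left(1^{2} + \left(2 + \left(11 + 1\right)\right)\right) \left(-35\right) = \left(1 + \left(2 + 12\right)\right) \left(-35\right) = \left(1 + 14\right) \left(-35\right) = 15 \left(-35\right) = -525$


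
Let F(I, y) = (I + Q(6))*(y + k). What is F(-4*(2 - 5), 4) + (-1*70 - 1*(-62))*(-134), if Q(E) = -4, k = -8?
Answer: 1040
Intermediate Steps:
F(I, y) = (-8 + y)*(-4 + I) (F(I, y) = (I - 4)*(y - 8) = (-4 + I)*(-8 + y) = (-8 + y)*(-4 + I))
F(-4*(2 - 5), 4) + (-1*70 - 1*(-62))*(-134) = (32 - (-32)*(2 - 5) - 4*4 - 4*(2 - 5)*4) + (-1*70 - 1*(-62))*(-134) = (32 - (-32)*(-3) - 16 - 4*(-3)*4) + (-70 + 62)*(-134) = (32 - 8*12 - 16 + 12*4) - 8*(-134) = (32 - 96 - 16 + 48) + 1072 = -32 + 1072 = 1040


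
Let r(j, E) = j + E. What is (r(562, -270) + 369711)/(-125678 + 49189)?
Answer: -370003/76489 ≈ -4.8373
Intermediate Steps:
r(j, E) = E + j
(r(562, -270) + 369711)/(-125678 + 49189) = ((-270 + 562) + 369711)/(-125678 + 49189) = (292 + 369711)/(-76489) = 370003*(-1/76489) = -370003/76489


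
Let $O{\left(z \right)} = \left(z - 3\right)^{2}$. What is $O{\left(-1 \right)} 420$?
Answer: $6720$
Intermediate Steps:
$O{\left(z \right)} = \left(-3 + z\right)^{2}$
$O{\left(-1 \right)} 420 = \left(-3 - 1\right)^{2} \cdot 420 = \left(-4\right)^{2} \cdot 420 = 16 \cdot 420 = 6720$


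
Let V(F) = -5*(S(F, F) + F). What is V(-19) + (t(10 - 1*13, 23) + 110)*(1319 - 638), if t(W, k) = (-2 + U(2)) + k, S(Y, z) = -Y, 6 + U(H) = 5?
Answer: 88530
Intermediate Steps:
U(H) = -1 (U(H) = -6 + 5 = -1)
t(W, k) = -3 + k (t(W, k) = (-2 - 1) + k = -3 + k)
V(F) = 0 (V(F) = -5*(-F + F) = -5*0 = 0)
V(-19) + (t(10 - 1*13, 23) + 110)*(1319 - 638) = 0 + ((-3 + 23) + 110)*(1319 - 638) = 0 + (20 + 110)*681 = 0 + 130*681 = 0 + 88530 = 88530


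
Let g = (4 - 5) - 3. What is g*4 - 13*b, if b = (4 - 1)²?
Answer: -133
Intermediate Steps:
g = -4 (g = -1 - 3 = -4)
b = 9 (b = 3² = 9)
g*4 - 13*b = -4*4 - 13*9 = -16 - 117 = -133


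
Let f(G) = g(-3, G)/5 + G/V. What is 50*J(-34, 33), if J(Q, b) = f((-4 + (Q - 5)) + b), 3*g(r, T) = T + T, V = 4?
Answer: -575/3 ≈ -191.67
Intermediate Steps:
g(r, T) = 2*T/3 (g(r, T) = (T + T)/3 = (2*T)/3 = 2*T/3)
f(G) = 23*G/60 (f(G) = (2*G/3)/5 + G/4 = (2*G/3)*(1/5) + G*(1/4) = 2*G/15 + G/4 = 23*G/60)
J(Q, b) = -69/20 + 23*Q/60 + 23*b/60 (J(Q, b) = 23*((-4 + (Q - 5)) + b)/60 = 23*((-4 + (-5 + Q)) + b)/60 = 23*((-9 + Q) + b)/60 = 23*(-9 + Q + b)/60 = -69/20 + 23*Q/60 + 23*b/60)
50*J(-34, 33) = 50*(-69/20 + (23/60)*(-34) + (23/60)*33) = 50*(-69/20 - 391/30 + 253/20) = 50*(-23/6) = -575/3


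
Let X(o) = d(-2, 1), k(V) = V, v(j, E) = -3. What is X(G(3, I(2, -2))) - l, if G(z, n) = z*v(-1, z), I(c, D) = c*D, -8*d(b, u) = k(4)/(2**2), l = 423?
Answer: -3385/8 ≈ -423.13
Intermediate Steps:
d(b, u) = -1/8 (d(b, u) = -1/(2*(2**2)) = -1/(2*4) = -1/8*1 = -1/8)
I(c, D) = D*c
G(z, n) = -3*z (G(z, n) = z*(-3) = -3*z)
X(o) = -1/8
X(G(3, I(2, -2))) - l = -1/8 - 1*423 = -1/8 - 423 = -3385/8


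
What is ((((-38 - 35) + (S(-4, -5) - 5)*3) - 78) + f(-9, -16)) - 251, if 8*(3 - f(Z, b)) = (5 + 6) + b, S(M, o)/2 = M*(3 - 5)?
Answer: -2923/8 ≈ -365.38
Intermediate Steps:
S(M, o) = -4*M (S(M, o) = 2*(M*(3 - 5)) = 2*(M*(-2)) = 2*(-2*M) = -4*M)
f(Z, b) = 13/8 - b/8 (f(Z, b) = 3 - ((5 + 6) + b)/8 = 3 - (11 + b)/8 = 3 + (-11/8 - b/8) = 13/8 - b/8)
((((-38 - 35) + (S(-4, -5) - 5)*3) - 78) + f(-9, -16)) - 251 = ((((-38 - 35) + (-4*(-4) - 5)*3) - 78) + (13/8 - 1/8*(-16))) - 251 = (((-73 + (16 - 5)*3) - 78) + (13/8 + 2)) - 251 = (((-73 + 11*3) - 78) + 29/8) - 251 = (((-73 + 33) - 78) + 29/8) - 251 = ((-40 - 78) + 29/8) - 251 = (-118 + 29/8) - 251 = -915/8 - 251 = -2923/8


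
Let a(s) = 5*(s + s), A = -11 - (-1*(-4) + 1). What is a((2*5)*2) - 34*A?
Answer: 744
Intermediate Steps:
A = -16 (A = -11 - (4 + 1) = -11 - 1*5 = -11 - 5 = -16)
a(s) = 10*s (a(s) = 5*(2*s) = 10*s)
a((2*5)*2) - 34*A = 10*((2*5)*2) - 34*(-16) = 10*(10*2) + 544 = 10*20 + 544 = 200 + 544 = 744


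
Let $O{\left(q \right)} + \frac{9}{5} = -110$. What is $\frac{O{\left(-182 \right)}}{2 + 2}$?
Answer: $- \frac{559}{20} \approx -27.95$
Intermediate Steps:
$O{\left(q \right)} = - \frac{559}{5}$ ($O{\left(q \right)} = - \frac{9}{5} - 110 = - \frac{559}{5}$)
$\frac{O{\left(-182 \right)}}{2 + 2} = - \frac{559}{5 \left(2 + 2\right)} = - \frac{559}{5 \cdot 4} = \left(- \frac{559}{5}\right) \frac{1}{4} = - \frac{559}{20}$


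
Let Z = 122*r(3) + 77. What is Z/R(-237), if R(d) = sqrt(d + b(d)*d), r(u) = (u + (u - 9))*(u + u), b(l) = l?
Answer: -2119*sqrt(13983)/27966 ≈ -8.9599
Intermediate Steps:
r(u) = 2*u*(-9 + 2*u) (r(u) = (u + (-9 + u))*(2*u) = (-9 + 2*u)*(2*u) = 2*u*(-9 + 2*u))
Z = -2119 (Z = 122*(2*3*(-9 + 2*3)) + 77 = 122*(2*3*(-9 + 6)) + 77 = 122*(2*3*(-3)) + 77 = 122*(-18) + 77 = -2196 + 77 = -2119)
R(d) = sqrt(d + d**2) (R(d) = sqrt(d + d*d) = sqrt(d + d**2))
Z/R(-237) = -2119*sqrt(13983)/27966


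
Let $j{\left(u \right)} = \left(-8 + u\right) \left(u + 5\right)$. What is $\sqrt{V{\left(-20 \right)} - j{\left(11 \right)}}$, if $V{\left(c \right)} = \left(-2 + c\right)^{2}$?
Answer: $2 \sqrt{109} \approx 20.881$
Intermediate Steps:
$j{\left(u \right)} = \left(-8 + u\right) \left(5 + u\right)$
$\sqrt{V{\left(-20 \right)} - j{\left(11 \right)}} = \sqrt{\left(-2 - 20\right)^{2} - \left(-40 + 11^{2} - 33\right)} = \sqrt{\left(-22\right)^{2} - \left(-40 + 121 - 33\right)} = \sqrt{484 - 48} = \sqrt{436} = 2 \sqrt{109}$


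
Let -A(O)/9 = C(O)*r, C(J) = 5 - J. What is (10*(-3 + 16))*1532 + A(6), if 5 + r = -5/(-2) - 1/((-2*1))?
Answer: 199142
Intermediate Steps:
r = -2 (r = -5 + (-5/(-2) - 1/((-2*1))) = -5 + (-5*(-1/2) - 1/(-2)) = -5 + (5/2 - 1*(-1/2)) = -5 + (5/2 + 1/2) = -5 + 3 = -2)
A(O) = 90 - 18*O (A(O) = -9*(5 - O)*(-2) = -9*(-10 + 2*O) = 90 - 18*O)
(10*(-3 + 16))*1532 + A(6) = (10*(-3 + 16))*1532 + (90 - 18*6) = (10*13)*1532 + (90 - 108) = 130*1532 - 18 = 199160 - 18 = 199142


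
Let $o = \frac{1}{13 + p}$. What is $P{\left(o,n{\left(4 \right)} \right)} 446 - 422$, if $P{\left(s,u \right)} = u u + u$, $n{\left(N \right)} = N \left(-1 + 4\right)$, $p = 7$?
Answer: $69154$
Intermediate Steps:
$n{\left(N \right)} = 3 N$ ($n{\left(N \right)} = N 3 = 3 N$)
$o = \frac{1}{20}$ ($o = \frac{1}{13 + 7} = \frac{1}{20} \approx 0.05$)
$P{\left(s,u \right)} = u + u^{2}$ ($P{\left(s,u \right)} = u^{2} + u = u + u^{2}$)
$P{\left(o,n{\left(4 \right)} \right)} 446 - 422 = 3 \cdot 4 \left(1 + 3 \cdot 4\right) 446 - 422 = 12 \left(1 + 12\right) 446 - 422 = 12 \cdot 13 \cdot 446 - 422 = 156 \cdot 446 - 422 = 69576 - 422 = 69154$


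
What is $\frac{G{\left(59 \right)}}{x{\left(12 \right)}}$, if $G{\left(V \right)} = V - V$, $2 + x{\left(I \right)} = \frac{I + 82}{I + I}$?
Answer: $0$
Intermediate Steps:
$x{\left(I \right)} = -2 + \frac{82 + I}{2 I}$ ($x{\left(I \right)} = -2 + \frac{I + 82}{I + I} = -2 + \frac{82 + I}{2 I}$)
$G{\left(V \right)} = 0$
$\frac{G{\left(59 \right)}}{x{\left(12 \right)}} = \frac{0}{- \frac{3}{2} + \frac{41}{12}} = \frac{0}{\frac{23}{12}} = 0 \cdot \frac{12}{23} = 0$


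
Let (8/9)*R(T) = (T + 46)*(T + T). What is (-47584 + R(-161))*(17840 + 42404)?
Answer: -356960761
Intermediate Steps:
R(T) = 9*T*(46 + T)/4 (R(T) = 9*((T + 46)*(T + T))/8 = 9*((46 + T)*(2*T))/8 = 9*(2*T*(46 + T))/8 = 9*T*(46 + T)/4)
(-47584 + R(-161))*(17840 + 42404) = (-47584 + (9/4)*(-161)*(46 - 161))*(17840 + 42404) = (-47584 + (9/4)*(-161)*(-115))*60244 = (-47584 + 166635/4)*60244 = -23701/4*60244 = -356960761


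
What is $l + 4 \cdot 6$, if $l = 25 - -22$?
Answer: $71$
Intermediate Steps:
$l = 47$ ($l = 25 + 22 = 47$)
$l + 4 \cdot 6 = 47 + 4 \cdot 6 = 47 + 24 = 71$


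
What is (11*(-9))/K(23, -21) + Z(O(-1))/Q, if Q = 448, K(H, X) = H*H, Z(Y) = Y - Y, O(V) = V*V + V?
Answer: -99/529 ≈ -0.18715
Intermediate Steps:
O(V) = V + V² (O(V) = V² + V = V + V²)
Z(Y) = 0
K(H, X) = H²
(11*(-9))/K(23, -21) + Z(O(-1))/Q = (11*(-9))/(23²) + 0/448 = -99/529 + 0*(1/448) = -99*1/529 + 0 = -99/529 + 0 = -99/529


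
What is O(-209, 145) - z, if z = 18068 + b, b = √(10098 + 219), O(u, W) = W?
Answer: -17923 - √10317 ≈ -18025.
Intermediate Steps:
b = √10317 ≈ 101.57
z = 18068 + √10317 ≈ 18170.
O(-209, 145) - z = 145 - (18068 + √10317) = 145 + (-18068 - √10317) = -17923 - √10317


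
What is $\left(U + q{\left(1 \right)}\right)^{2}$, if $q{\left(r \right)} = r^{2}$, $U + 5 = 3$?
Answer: $1$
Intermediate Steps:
$U = -2$ ($U = -5 + 3 = -2$)
$\left(U + q{\left(1 \right)}\right)^{2} = \left(-2 + 1^{2}\right)^{2} = \left(-2 + 1\right)^{2} = \left(-1\right)^{2} = 1$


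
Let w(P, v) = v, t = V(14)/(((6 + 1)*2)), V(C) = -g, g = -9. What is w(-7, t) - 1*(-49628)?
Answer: 694801/14 ≈ 49629.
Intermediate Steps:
V(C) = 9 (V(C) = -1*(-9) = 9)
t = 9/14 (t = 9/(((6 + 1)*2)) = 9/((7*2)) = 9/14 ≈ 0.64286)
w(-7, t) - 1*(-49628) = 9/14 - 1*(-49628) = 9/14 + 49628 = 694801/14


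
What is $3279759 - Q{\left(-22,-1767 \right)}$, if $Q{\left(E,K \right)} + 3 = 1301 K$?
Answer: $5578629$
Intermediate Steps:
$Q{\left(E,K \right)} = -3 + 1301 K$
$3279759 - Q{\left(-22,-1767 \right)} = 3279759 - \left(-3 + 1301 \left(-1767\right)\right) = 3279759 - \left(-3 - 2298867\right) = 3279759 - -2298870 = 3279759 + 2298870 = 5578629$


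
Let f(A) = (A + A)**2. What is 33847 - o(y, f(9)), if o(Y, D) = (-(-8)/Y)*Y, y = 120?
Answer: 33839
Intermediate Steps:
f(A) = 4*A**2 (f(A) = (2*A)**2 = 4*A**2)
o(Y, D) = 8 (o(Y, D) = (8/Y)*Y = 8)
33847 - o(y, f(9)) = 33847 - 1*8 = 33847 - 8 = 33839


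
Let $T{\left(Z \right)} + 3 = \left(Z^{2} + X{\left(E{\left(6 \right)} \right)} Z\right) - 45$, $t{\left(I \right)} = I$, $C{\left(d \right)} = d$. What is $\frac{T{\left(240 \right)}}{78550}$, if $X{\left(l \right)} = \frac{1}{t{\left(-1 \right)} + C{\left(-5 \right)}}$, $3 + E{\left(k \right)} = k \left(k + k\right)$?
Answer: $\frac{28756}{39275} \approx 0.73217$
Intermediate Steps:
$E{\left(k \right)} = -3 + 2 k^{2}$ ($E{\left(k \right)} = -3 + k \left(k + k\right) = -3 + k 2 k = -3 + 2 k^{2}$)
$X{\left(l \right)} = - \frac{1}{6}$ ($X{\left(l \right)} = \frac{1}{-1 - 5} = \frac{1}{-6} = - \frac{1}{6}$)
$T{\left(Z \right)} = -48 + Z^{2} - \frac{Z}{6}$ ($T{\left(Z \right)} = -3 - \left(45 - Z^{2} + \frac{Z}{6}\right) = -48 + Z^{2} - \frac{Z}{6}$)
$\frac{T{\left(240 \right)}}{78550} = \frac{-48 + 240^{2} - 40}{78550} = \left(-48 + 57600 - 40\right) \frac{1}{78550} = 57512 \cdot \frac{1}{78550} = \frac{28756}{39275}$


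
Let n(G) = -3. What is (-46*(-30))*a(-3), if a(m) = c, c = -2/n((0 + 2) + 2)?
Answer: 920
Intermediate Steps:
c = ⅔ (c = -2/(-3) = -2*(-⅓) = ⅔ ≈ 0.66667)
a(m) = ⅔
(-46*(-30))*a(-3) = -46*(-30)*(⅔) = 1380*(⅔) = 920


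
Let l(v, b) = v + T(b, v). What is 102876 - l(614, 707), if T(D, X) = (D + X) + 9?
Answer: 100932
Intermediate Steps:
T(D, X) = 9 + D + X
l(v, b) = 9 + b + 2*v (l(v, b) = v + (9 + b + v) = 9 + b + 2*v)
102876 - l(614, 707) = 102876 - (9 + 707 + 2*614) = 102876 - (9 + 707 + 1228) = 102876 - 1*1944 = 102876 - 1944 = 100932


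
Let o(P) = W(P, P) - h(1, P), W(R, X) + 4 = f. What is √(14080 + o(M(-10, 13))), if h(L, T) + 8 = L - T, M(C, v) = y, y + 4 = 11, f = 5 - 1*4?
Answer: √14091 ≈ 118.71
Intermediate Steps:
f = 1 (f = 5 - 4 = 1)
y = 7 (y = -4 + 11 = 7)
M(C, v) = 7
h(L, T) = -8 + L - T (h(L, T) = -8 + (L - T) = -8 + L - T)
W(R, X) = -3 (W(R, X) = -4 + 1 = -3)
o(P) = 4 + P (o(P) = -3 - (-8 + 1 - P) = -3 - (-7 - P) = -3 + (7 + P) = 4 + P)
√(14080 + o(M(-10, 13))) = √(14080 + (4 + 7)) = √(14080 + 11) = √14091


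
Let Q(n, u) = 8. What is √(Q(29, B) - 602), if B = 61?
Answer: 3*I*√66 ≈ 24.372*I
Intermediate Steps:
√(Q(29, B) - 602) = √(8 - 602) = √(-594) = 3*I*√66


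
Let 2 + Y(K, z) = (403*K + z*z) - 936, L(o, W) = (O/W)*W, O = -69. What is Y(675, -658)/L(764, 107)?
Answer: -704051/69 ≈ -10204.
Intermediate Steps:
L(o, W) = -69 (L(o, W) = (-69/W)*W = -69)
Y(K, z) = -938 + z**2 + 403*K (Y(K, z) = -2 + ((403*K + z*z) - 936) = -2 + ((403*K + z**2) - 936) = -2 + ((z**2 + 403*K) - 936) = -2 + (-936 + z**2 + 403*K) = -938 + z**2 + 403*K)
Y(675, -658)/L(764, 107) = (-938 + (-658)**2 + 403*675)/(-69) = (-938 + 432964 + 272025)*(-1/69) = 704051*(-1/69) = -704051/69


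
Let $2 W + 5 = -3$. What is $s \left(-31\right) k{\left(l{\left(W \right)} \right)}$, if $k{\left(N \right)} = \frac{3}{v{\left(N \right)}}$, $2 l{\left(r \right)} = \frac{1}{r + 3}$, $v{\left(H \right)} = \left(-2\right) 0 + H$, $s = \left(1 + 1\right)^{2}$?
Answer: $744$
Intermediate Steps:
$W = -4$ ($W = - \frac{5}{2} + \frac{1}{2} \left(-3\right) = - \frac{5}{2} - \frac{3}{2} = -4$)
$s = 4$ ($s = 2^{2} = 4$)
$v{\left(H \right)} = H$ ($v{\left(H \right)} = 0 + H = H$)
$l{\left(r \right)} = \frac{1}{2 \left(3 + r\right)}$ ($l{\left(r \right)} = \frac{1}{2 \left(r + 3\right)} = \frac{1}{2 \left(3 + r\right)}$)
$k{\left(N \right)} = \frac{3}{N}$
$s \left(-31\right) k{\left(l{\left(W \right)} \right)} = 4 \left(-31\right) \frac{3}{\frac{1}{2} \frac{1}{3 - 4}} = - 124 \frac{3}{\frac{1}{2} \frac{1}{-1}} = - 124 \frac{3}{\frac{1}{2} \left(-1\right)} = - 124 \frac{3}{- \frac{1}{2}} = - 124 \cdot 3 \left(-2\right) = \left(-124\right) \left(-6\right) = 744$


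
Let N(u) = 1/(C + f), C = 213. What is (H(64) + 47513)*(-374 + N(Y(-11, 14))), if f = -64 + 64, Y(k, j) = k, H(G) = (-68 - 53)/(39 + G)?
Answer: -389838469598/21939 ≈ -1.7769e+7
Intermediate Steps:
H(G) = -121/(39 + G)
f = 0
N(u) = 1/213 (N(u) = 1/(213 + 0) = 1/213)
(H(64) + 47513)*(-374 + N(Y(-11, 14))) = (-121/(39 + 64) + 47513)*(-374 + 1/213) = (-121/103 + 47513)*(-79661/213) = (4893718/103)*(-79661/213) = -389838469598/21939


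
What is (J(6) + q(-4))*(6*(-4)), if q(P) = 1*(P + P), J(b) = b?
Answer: 48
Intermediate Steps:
q(P) = 2*P (q(P) = 1*(2*P) = 2*P)
(J(6) + q(-4))*(6*(-4)) = (6 + 2*(-4))*(6*(-4)) = (6 - 8)*(-24) = -2*(-24) = 48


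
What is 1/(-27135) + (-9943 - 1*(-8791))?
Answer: -31259521/27135 ≈ -1152.0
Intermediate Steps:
1/(-27135) + (-9943 - 1*(-8791)) = -1/27135 + (-9943 + 8791) = -1/27135 - 1152 = -31259521/27135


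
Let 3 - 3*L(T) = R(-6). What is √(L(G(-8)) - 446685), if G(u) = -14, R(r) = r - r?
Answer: 14*I*√2279 ≈ 668.34*I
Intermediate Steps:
R(r) = 0
L(T) = 1 (L(T) = 1 - ⅓*0 = 1 + 0 = 1)
√(L(G(-8)) - 446685) = √(1 - 446685) = √(-446684) = 14*I*√2279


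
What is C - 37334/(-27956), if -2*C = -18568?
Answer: 129790419/13978 ≈ 9285.3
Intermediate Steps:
C = 9284 (C = -½*(-18568) = 9284)
C - 37334/(-27956) = 9284 - 37334/(-27956) = 9284 - 37334*(-1/27956) = 9284 + 18667/13978 = 129790419/13978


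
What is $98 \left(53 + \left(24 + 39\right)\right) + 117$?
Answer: $11485$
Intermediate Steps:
$98 \left(53 + \left(24 + 39\right)\right) + 117 = 98 \left(53 + 63\right) + 117 = 98 \cdot 116 + 117 = 11368 + 117 = 11485$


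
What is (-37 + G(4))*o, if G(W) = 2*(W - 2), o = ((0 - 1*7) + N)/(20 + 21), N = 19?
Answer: -396/41 ≈ -9.6585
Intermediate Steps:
o = 12/41 (o = ((0 - 1*7) + 19)/(20 + 21) = ((0 - 7) + 19)/41 = (-7 + 19)*(1/41) = 12*(1/41) = 12/41 ≈ 0.29268)
G(W) = -4 + 2*W (G(W) = 2*(-2 + W) = -4 + 2*W)
(-37 + G(4))*o = (-37 + (-4 + 2*4))*(12/41) = (-37 + (-4 + 8))*(12/41) = (-37 + 4)*(12/41) = -33*12/41 = -396/41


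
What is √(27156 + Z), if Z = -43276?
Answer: 2*I*√4030 ≈ 126.96*I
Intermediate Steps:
√(27156 + Z) = √(27156 - 43276) = √(-16120) = 2*I*√4030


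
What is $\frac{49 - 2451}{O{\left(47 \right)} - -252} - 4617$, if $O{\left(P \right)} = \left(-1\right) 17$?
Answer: $- \frac{1087397}{235} \approx -4627.2$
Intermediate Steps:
$O{\left(P \right)} = -17$
$\frac{49 - 2451}{O{\left(47 \right)} - -252} - 4617 = \frac{49 - 2451}{-17 - -252} - 4617 = - \frac{2402}{-17 + 252} - 4617 = - \frac{2402}{235} - 4617 = - \frac{1087397}{235}$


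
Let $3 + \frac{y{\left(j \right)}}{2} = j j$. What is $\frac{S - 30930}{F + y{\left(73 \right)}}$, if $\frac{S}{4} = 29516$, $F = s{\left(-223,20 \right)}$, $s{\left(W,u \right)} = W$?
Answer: $\frac{87134}{10429} \approx 8.355$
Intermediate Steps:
$F = -223$
$S = 118064$ ($S = 4 \cdot 29516 = 118064$)
$y{\left(j \right)} = -6 + 2 j^{2}$ ($y{\left(j \right)} = -6 + 2 j j = -6 + 2 j^{2}$)
$\frac{S - 30930}{F + y{\left(73 \right)}} = \frac{118064 - 30930}{-223 - \left(6 - 2 \cdot 73^{2}\right)} = \frac{118064 - 30930}{-223 + \left(-6 + 2 \cdot 5329\right)} = \frac{87134}{-223 + \left(-6 + 10658\right)} = \frac{87134}{-223 + 10652} = \frac{87134}{10429}$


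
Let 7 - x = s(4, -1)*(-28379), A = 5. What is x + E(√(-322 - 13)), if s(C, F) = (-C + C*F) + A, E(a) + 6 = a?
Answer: -85136 + I*√335 ≈ -85136.0 + 18.303*I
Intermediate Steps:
E(a) = -6 + a
s(C, F) = 5 - C + C*F (s(C, F) = (-C + C*F) + 5 = 5 - C + C*F)
x = -85130 (x = 7 - (5 - 1*4 + 4*(-1))*(-28379) = 7 - (5 - 4 - 4)*(-28379) = 7 - (-3)*(-28379) = 7 - 1*85137 = 7 - 85137 = -85130)
x + E(√(-322 - 13)) = -85130 + (-6 + √(-322 - 13)) = -85130 + (-6 + √(-335)) = -85130 + (-6 + I*√335) = -85136 + I*√335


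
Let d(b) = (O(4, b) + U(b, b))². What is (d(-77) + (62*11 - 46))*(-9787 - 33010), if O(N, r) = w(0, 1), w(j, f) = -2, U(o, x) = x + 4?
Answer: -267952017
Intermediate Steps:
U(o, x) = 4 + x
O(N, r) = -2
d(b) = (2 + b)² (d(b) = (-2 + (4 + b))² = (2 + b)²)
(d(-77) + (62*11 - 46))*(-9787 - 33010) = ((2 - 77)² + (62*11 - 46))*(-9787 - 33010) = ((-75)² + (682 - 46))*(-42797) = (5625 + 636)*(-42797) = 6261*(-42797) = -267952017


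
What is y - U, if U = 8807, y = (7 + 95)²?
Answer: 1597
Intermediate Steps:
y = 10404 (y = 102² = 10404)
y - U = 10404 - 1*8807 = 10404 - 8807 = 1597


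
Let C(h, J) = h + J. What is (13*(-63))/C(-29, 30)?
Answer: -819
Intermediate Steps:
C(h, J) = J + h
(13*(-63))/C(-29, 30) = (13*(-63))/(30 - 29) = -819/1 = -819*1 = -819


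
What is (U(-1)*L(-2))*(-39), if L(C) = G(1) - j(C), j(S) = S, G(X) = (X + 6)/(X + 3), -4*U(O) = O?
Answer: -585/16 ≈ -36.563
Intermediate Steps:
U(O) = -O/4
G(X) = (6 + X)/(3 + X)
L(C) = 7/4 - C (L(C) = (6 + 1)/(3 + 1) - C = 7/4 - C)
(U(-1)*L(-2))*(-39) = ((-1/4*(-1))*(7/4 - 1*(-2)))*(-39) = ((7/4 + 2)/4)*(-39) = ((1/4)*(15/4))*(-39) = (15/16)*(-39) = -585/16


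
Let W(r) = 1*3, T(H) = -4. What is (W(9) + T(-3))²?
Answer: 1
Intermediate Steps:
W(r) = 3
(W(9) + T(-3))² = (3 - 4)² = (-1)² = 1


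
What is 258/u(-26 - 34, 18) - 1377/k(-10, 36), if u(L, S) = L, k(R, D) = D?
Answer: -851/20 ≈ -42.550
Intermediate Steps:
258/u(-26 - 34, 18) - 1377/k(-10, 36) = 258/(-26 - 34) - 1377/36 = 258/(-60) - 1377*1/36 = 258*(-1/60) - 153/4 = -43/10 - 153/4 = -851/20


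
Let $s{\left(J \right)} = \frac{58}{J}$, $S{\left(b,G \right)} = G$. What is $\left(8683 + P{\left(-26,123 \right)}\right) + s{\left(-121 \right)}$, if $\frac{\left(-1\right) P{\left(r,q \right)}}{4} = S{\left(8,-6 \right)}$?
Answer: $\frac{1053489}{121} \approx 8706.5$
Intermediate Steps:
$P{\left(r,q \right)} = 24$ ($P{\left(r,q \right)} = \left(-4\right) \left(-6\right) = 24$)
$\left(8683 + P{\left(-26,123 \right)}\right) + s{\left(-121 \right)} = \left(8683 + 24\right) + \frac{58}{-121} = 8707 + 58 \left(- \frac{1}{121}\right) = 8707 - \frac{58}{121} = \frac{1053489}{121}$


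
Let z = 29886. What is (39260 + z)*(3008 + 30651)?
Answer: 2327385214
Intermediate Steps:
(39260 + z)*(3008 + 30651) = (39260 + 29886)*(3008 + 30651) = 69146*33659 = 2327385214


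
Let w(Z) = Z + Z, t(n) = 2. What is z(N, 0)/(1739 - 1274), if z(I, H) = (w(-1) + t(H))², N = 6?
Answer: 0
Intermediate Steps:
w(Z) = 2*Z
z(I, H) = 0 (z(I, H) = (2*(-1) + 2)² = (-2 + 2)² = 0² = 0)
z(N, 0)/(1739 - 1274) = 0/(1739 - 1274) = 0/465 = (1/465)*0 = 0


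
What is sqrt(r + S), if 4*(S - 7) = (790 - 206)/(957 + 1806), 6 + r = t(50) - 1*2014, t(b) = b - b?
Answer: I*sqrt(1707464311)/921 ≈ 44.866*I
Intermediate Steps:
t(b) = 0
r = -2020 (r = -6 + (0 - 1*2014) = -6 + (0 - 2014) = -6 - 2014 = -2020)
S = 19487/2763 (S = 7 + ((790 - 206)/(957 + 1806))/4 = 7 + (584/2763)/4 = 7 + (584*(1/2763))/4 = 7 + (1/4)*(584/2763) = 7 + 146/2763 = 19487/2763 ≈ 7.0528)
sqrt(r + S) = sqrt(-2020 + 19487/2763) = sqrt(-5561773/2763) = I*sqrt(1707464311)/921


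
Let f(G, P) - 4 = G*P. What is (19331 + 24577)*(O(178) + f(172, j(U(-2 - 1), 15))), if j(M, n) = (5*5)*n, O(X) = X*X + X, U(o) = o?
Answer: 4231238328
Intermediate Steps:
O(X) = X + X**2 (O(X) = X**2 + X = X + X**2)
j(M, n) = 25*n
f(G, P) = 4 + G*P
(19331 + 24577)*(O(178) + f(172, j(U(-2 - 1), 15))) = (19331 + 24577)*(178*(1 + 178) + (4 + 172*(25*15))) = 43908*(178*179 + (4 + 172*375)) = 43908*(31862 + (4 + 64500)) = 43908*(31862 + 64504) = 43908*96366 = 4231238328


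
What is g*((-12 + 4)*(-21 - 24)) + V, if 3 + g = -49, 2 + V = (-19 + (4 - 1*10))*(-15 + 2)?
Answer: -18397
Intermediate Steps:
V = 323 (V = -2 + (-19 + (4 - 1*10))*(-15 + 2) = -2 + (-19 + (4 - 10))*(-13) = -2 + (-19 - 6)*(-13) = -2 - 25*(-13) = -2 + 325 = 323)
g = -52 (g = -3 - 49 = -52)
g*((-12 + 4)*(-21 - 24)) + V = -52*(-12 + 4)*(-21 - 24) + 323 = -(-416)*(-45) + 323 = -52*360 + 323 = -18720 + 323 = -18397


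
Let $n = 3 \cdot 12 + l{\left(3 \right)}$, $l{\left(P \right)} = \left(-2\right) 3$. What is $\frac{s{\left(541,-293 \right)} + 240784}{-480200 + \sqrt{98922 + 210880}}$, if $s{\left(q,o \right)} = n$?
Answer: $- \frac{57819441400}{115295865099} - \frac{120407 \sqrt{309802}}{115295865099} \approx -0.50207$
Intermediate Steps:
$l{\left(P \right)} = -6$
$n = 30$ ($n = 3 \cdot 12 - 6 = 36 - 6 = 30$)
$s{\left(q,o \right)} = 30$
$\frac{s{\left(541,-293 \right)} + 240784}{-480200 + \sqrt{98922 + 210880}} = \frac{30 + 240784}{-480200 + \sqrt{98922 + 210880}} = \frac{240814}{-480200 + \sqrt{309802}}$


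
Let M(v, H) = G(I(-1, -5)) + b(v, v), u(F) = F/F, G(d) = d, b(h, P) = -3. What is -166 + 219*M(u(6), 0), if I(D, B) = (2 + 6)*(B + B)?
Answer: -18343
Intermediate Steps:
I(D, B) = 16*B (I(D, B) = 8*(2*B) = 16*B)
u(F) = 1
M(v, H) = -83 (M(v, H) = 16*(-5) - 3 = -80 - 3 = -83)
-166 + 219*M(u(6), 0) = -166 + 219*(-83) = -166 - 18177 = -18343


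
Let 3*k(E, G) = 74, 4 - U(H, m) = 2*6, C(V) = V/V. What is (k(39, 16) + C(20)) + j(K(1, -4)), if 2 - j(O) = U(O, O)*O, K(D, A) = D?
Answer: 107/3 ≈ 35.667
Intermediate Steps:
C(V) = 1
U(H, m) = -8 (U(H, m) = 4 - 2*6 = 4 - 1*12 = 4 - 12 = -8)
k(E, G) = 74/3 (k(E, G) = (⅓)*74 = 74/3)
j(O) = 2 + 8*O (j(O) = 2 - (-8)*O = 2 + 8*O)
(k(39, 16) + C(20)) + j(K(1, -4)) = (74/3 + 1) + (2 + 8*1) = 77/3 + (2 + 8) = 77/3 + 10 = 107/3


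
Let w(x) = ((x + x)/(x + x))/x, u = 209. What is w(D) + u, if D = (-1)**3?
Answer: 208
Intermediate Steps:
D = -1
w(x) = 1/x (w(x) = ((2*x)/((2*x)))/x = ((2*x)*(1/(2*x)))/x = 1/x)
w(D) + u = 1/(-1) + 209 = -1 + 209 = 208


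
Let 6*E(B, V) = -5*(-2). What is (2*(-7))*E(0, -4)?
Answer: -70/3 ≈ -23.333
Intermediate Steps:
E(B, V) = 5/3 (E(B, V) = (-5*(-2))/6 = (⅙)*10 = 5/3)
(2*(-7))*E(0, -4) = (2*(-7))*(5/3) = -14*5/3 = -70/3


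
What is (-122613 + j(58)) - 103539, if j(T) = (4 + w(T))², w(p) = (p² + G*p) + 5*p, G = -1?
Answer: 12733848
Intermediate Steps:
w(p) = p² + 4*p (w(p) = (p² - p) + 5*p = p² + 4*p)
j(T) = (4 + T*(4 + T))²
(-122613 + j(58)) - 103539 = (-122613 + (4 + 58*(4 + 58))²) - 103539 = (-122613 + (4 + 58*62)²) - 103539 = (-122613 + (4 + 3596)²) - 103539 = (-122613 + 3600²) - 103539 = (-122613 + 12960000) - 103539 = 12837387 - 103539 = 12733848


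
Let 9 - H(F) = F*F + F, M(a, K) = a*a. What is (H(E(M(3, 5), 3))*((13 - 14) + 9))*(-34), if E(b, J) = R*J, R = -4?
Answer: 33456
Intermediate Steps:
M(a, K) = a²
E(b, J) = -4*J
H(F) = 9 - F - F² (H(F) = 9 - (F*F + F) = 9 - (F² + F) = 9 - (F + F²) = 9 + (-F - F²) = 9 - F - F²)
(H(E(M(3, 5), 3))*((13 - 14) + 9))*(-34) = ((9 - (-4)*3 - (-4*3)²)*((13 - 14) + 9))*(-34) = ((9 - 1*(-12) - 1*(-12)²)*(-1 + 9))*(-34) = ((9 + 12 - 1*144)*8)*(-34) = ((9 + 12 - 144)*8)*(-34) = -123*8*(-34) = -984*(-34) = 33456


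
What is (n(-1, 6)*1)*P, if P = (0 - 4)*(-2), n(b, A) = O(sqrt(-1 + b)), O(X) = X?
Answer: 8*I*sqrt(2) ≈ 11.314*I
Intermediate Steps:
n(b, A) = sqrt(-1 + b)
P = 8 (P = -4*(-2) = 8)
(n(-1, 6)*1)*P = (sqrt(-1 - 1)*1)*8 = (sqrt(-2)*1)*8 = ((I*sqrt(2))*1)*8 = (I*sqrt(2))*8 = 8*I*sqrt(2)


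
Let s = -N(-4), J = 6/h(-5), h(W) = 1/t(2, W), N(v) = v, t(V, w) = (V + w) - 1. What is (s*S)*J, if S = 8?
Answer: -768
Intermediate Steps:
t(V, w) = -1 + V + w
h(W) = 1/(1 + W) (h(W) = 1/(-1 + 2 + W) = 1/(1 + W))
J = -24 (J = 6/(1/(1 - 5)) = 6/(1/(-4)) = 6/(-1/4) = 6*(-4) = -24)
s = 4 (s = -1*(-4) = 4)
(s*S)*J = (4*8)*(-24) = 32*(-24) = -768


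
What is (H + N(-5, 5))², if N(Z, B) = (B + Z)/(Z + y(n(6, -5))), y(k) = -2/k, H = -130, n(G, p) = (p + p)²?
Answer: 16900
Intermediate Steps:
n(G, p) = 4*p² (n(G, p) = (2*p)² = 4*p²)
N(Z, B) = (B + Z)/(-1/50 + Z) (N(Z, B) = (B + Z)/(Z - 2/(4*(-5)²)) = (B + Z)/(Z - 2/(4*25)) = (B + Z)/(Z - 2/100) = (B + Z)/(Z - 2*1/100) = (B + Z)/(Z - 1/50) = (B + Z)/(-1/50 + Z))
(H + N(-5, 5))² = (-130 + 50*(5 - 5)/(-1 + 50*(-5)))² = (-130 + 50*0/(-1 - 250))² = (-130 + 50*0/(-251))² = (-130 + 50*(-1/251)*0)² = (-130 + 0)² = (-130)² = 16900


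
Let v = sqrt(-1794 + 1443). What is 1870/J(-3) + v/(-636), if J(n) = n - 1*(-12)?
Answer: 1870/9 - I*sqrt(39)/212 ≈ 207.78 - 0.029458*I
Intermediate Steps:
J(n) = 12 + n (J(n) = n + 12 = 12 + n)
v = 3*I*sqrt(39) (v = sqrt(-351) = 3*I*sqrt(39) ≈ 18.735*I)
1870/J(-3) + v/(-636) = 1870/(12 - 3) + (3*I*sqrt(39))/(-636) = 1870/9 + (3*I*sqrt(39))*(-1/636) = 1870*(1/9) - I*sqrt(39)/212 = 1870/9 - I*sqrt(39)/212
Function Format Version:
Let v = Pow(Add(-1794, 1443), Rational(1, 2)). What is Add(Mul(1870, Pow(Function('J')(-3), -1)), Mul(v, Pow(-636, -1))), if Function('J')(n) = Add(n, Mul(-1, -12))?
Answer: Add(Rational(1870, 9), Mul(Rational(-1, 212), I, Pow(39, Rational(1, 2)))) ≈ Add(207.78, Mul(-0.029458, I))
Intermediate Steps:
Function('J')(n) = Add(12, n) (Function('J')(n) = Add(n, 12) = Add(12, n))
v = Mul(3, I, Pow(39, Rational(1, 2))) (v = Pow(-351, Rational(1, 2)) = Mul(3, I, Pow(39, Rational(1, 2))) ≈ Mul(18.735, I))
Add(Mul(1870, Pow(Function('J')(-3), -1)), Mul(v, Pow(-636, -1))) = Add(Mul(1870, Pow(Add(12, -3), -1)), Mul(Mul(3, I, Pow(39, Rational(1, 2))), Pow(-636, -1))) = Add(Mul(1870, Pow(9, -1)), Mul(Mul(3, I, Pow(39, Rational(1, 2))), Rational(-1, 636))) = Add(Mul(1870, Rational(1, 9)), Mul(Rational(-1, 212), I, Pow(39, Rational(1, 2)))) = Add(Rational(1870, 9), Mul(Rational(-1, 212), I, Pow(39, Rational(1, 2))))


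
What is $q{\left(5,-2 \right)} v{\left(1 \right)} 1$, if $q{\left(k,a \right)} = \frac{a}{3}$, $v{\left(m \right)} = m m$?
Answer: $- \frac{2}{3} \approx -0.66667$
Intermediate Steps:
$v{\left(m \right)} = m^{2}$
$q{\left(k,a \right)} = \frac{a}{3}$ ($q{\left(k,a \right)} = a \frac{1}{3} = \frac{a}{3}$)
$q{\left(5,-2 \right)} v{\left(1 \right)} 1 = \frac{1}{3} \left(-2\right) 1^{2} \cdot 1 = \left(- \frac{2}{3}\right) 1 \cdot 1 = \left(- \frac{2}{3}\right) 1 = - \frac{2}{3}$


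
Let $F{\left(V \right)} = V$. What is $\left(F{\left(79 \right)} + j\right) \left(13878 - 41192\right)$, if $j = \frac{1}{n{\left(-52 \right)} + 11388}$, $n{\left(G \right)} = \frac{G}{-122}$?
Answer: $- \frac{107072610537}{49621} \approx -2.1578 \cdot 10^{6}$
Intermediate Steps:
$n{\left(G \right)} = - \frac{G}{122}$ ($n{\left(G \right)} = G \left(- \frac{1}{122}\right) = - \frac{G}{122}$)
$j = \frac{61}{694694}$ ($j = \frac{1}{\left(- \frac{1}{122}\right) \left(-52\right) + 11388} = \frac{1}{\frac{26}{61} + 11388} = \frac{1}{\frac{694694}{61}} = \frac{61}{694694} \approx 8.7808 \cdot 10^{-5}$)
$\left(F{\left(79 \right)} + j\right) \left(13878 - 41192\right) = \left(79 + \frac{61}{694694}\right) \left(13878 - 41192\right) = \frac{54880887}{694694} \left(-27314\right) = - \frac{107072610537}{49621}$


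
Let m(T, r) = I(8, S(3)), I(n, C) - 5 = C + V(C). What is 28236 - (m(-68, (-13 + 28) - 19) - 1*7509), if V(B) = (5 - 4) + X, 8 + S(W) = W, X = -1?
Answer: 35745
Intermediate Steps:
S(W) = -8 + W
V(B) = 0 (V(B) = (5 - 4) - 1 = 1 - 1 = 0)
I(n, C) = 5 + C (I(n, C) = 5 + (C + 0) = 5 + C)
m(T, r) = 0 (m(T, r) = 5 + (-8 + 3) = 5 - 5 = 0)
28236 - (m(-68, (-13 + 28) - 19) - 1*7509) = 28236 - (0 - 1*7509) = 28236 - (0 - 7509) = 28236 - 1*(-7509) = 28236 + 7509 = 35745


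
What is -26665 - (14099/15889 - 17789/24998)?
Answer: -10591227062011/397193222 ≈ -26665.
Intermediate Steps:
-26665 - (14099/15889 - 17789/24998) = -26665 - 1*69797381/397193222 = -26665 - 69797381/397193222 = -10591227062011/397193222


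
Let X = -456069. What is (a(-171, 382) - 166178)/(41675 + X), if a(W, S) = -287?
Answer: 166465/414394 ≈ 0.40171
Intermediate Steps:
(a(-171, 382) - 166178)/(41675 + X) = (-287 - 166178)/(41675 - 456069) = -166465/(-414394) = -166465*(-1/414394) = 166465/414394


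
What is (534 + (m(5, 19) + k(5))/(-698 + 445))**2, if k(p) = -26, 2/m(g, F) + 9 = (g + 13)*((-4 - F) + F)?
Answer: 119801124436900/419963049 ≈ 2.8527e+5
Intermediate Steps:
m(g, F) = 2/(-61 - 4*g) (m(g, F) = 2/(-9 + (g + 13)*((-4 - F) + F)) = 2/(-9 + (13 + g)*(-4)) = 2/(-9 + (-52 - 4*g)) = 2/(-61 - 4*g))
(534 + (m(5, 19) + k(5))/(-698 + 445))**2 = (534 + (-2/(61 + 4*5) - 26)/(-698 + 445))**2 = (534 + (-2/(61 + 20) - 26)/(-253))**2 = (534 + (-2/81 - 26)*(-1/253))**2 = (534 - 2108/81*(-1/253))**2 = (534 + 2108/20493)**2 = (10945370/20493)**2 = 119801124436900/419963049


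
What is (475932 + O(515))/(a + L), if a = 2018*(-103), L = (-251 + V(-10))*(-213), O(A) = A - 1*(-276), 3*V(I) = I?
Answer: -476723/153681 ≈ -3.1020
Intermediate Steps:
V(I) = I/3
O(A) = 276 + A (O(A) = A + 276 = 276 + A)
L = 54173 (L = (-251 + (⅓)*(-10))*(-213) = (-251 - 10/3)*(-213) = -763/3*(-213) = 54173)
a = -207854
(475932 + O(515))/(a + L) = (475932 + (276 + 515))/(-207854 + 54173) = (475932 + 791)/(-153681) = 476723*(-1/153681) = -476723/153681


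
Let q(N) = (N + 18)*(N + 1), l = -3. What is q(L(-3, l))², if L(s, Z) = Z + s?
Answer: 3600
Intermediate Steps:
q(N) = (1 + N)*(18 + N) (q(N) = (18 + N)*(1 + N) = (1 + N)*(18 + N))
q(L(-3, l))² = (18 + (-3 - 3)² + 19*(-3 - 3))² = (18 + (-6)² + 19*(-6))² = (18 + 36 - 114)² = (-60)² = 3600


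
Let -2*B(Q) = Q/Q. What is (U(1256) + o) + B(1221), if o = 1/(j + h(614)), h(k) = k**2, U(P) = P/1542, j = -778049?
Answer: 194509163/618423726 ≈ 0.31452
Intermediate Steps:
U(P) = P/1542 (U(P) = P*(1/1542) = P/1542)
o = -1/401053 (o = 1/(-778049 + 614**2) = 1/(-778049 + 376996) = 1/(-401053) = -1/401053 ≈ -2.4934e-6)
B(Q) = -1/2 (B(Q) = -Q/(2*Q) = -1/2*1 = -1/2)
(U(1256) + o) + B(1221) = ((1/1542)*1256 - 1/401053) - 1/2 = (628/771 - 1/401053) - 1/2 = 251860513/309211863 - 1/2 = 194509163/618423726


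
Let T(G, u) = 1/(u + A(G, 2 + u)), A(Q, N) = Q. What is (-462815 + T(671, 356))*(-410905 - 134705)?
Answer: 19948802837880/79 ≈ 2.5252e+11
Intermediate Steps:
T(G, u) = 1/(G + u) (T(G, u) = 1/(u + G) = 1/(G + u))
(-462815 + T(671, 356))*(-410905 - 134705) = (-462815 + 1/(671 + 356))*(-410905 - 134705) = (-462815 + 1/1027)*(-545610) = -475311004/1027*(-545610) = 19948802837880/79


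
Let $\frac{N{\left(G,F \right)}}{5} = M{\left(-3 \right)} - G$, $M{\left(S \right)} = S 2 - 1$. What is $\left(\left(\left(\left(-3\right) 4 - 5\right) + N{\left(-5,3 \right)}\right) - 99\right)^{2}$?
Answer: $15876$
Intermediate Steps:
$M{\left(S \right)} = -1 + 2 S$ ($M{\left(S \right)} = 2 S - 1 = -1 + 2 S$)
$N{\left(G,F \right)} = -35 - 5 G$ ($N{\left(G,F \right)} = 5 \left(\left(-1 + 2 \left(-3\right)\right) - G\right) = 5 \left(\left(-1 - 6\right) - G\right) = 5 \left(-7 - G\right) = -35 - 5 G$)
$\left(\left(\left(\left(-3\right) 4 - 5\right) + N{\left(-5,3 \right)}\right) - 99\right)^{2} = \left(\left(\left(\left(-3\right) 4 - 5\right) - 10\right) - 99\right)^{2} = \left(\left(\left(-12 - 5\right) + \left(-35 + 25\right)\right) - 99\right)^{2} = \left(\left(-17 - 10\right) - 99\right)^{2} = \left(-27 - 99\right)^{2} = \left(-126\right)^{2} = 15876$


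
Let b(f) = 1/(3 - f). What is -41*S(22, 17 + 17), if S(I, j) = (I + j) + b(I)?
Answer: -43583/19 ≈ -2293.8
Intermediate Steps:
S(I, j) = I + j - 1/(-3 + I) (S(I, j) = (I + j) - 1/(-3 + I) = I + j - 1/(-3 + I))
-41*S(22, 17 + 17) = -41*(-1 + (-3 + 22)*(22 + (17 + 17)))/(-3 + 22) = -41*(-1 + 19*(22 + 34))/19 = -41*(-1 + 19*56)/19 = -41*(-1 + 1064)/19 = -41*1063/19 = -43583/19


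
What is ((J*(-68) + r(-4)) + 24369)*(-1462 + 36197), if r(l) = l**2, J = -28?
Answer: 913148415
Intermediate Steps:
((J*(-68) + r(-4)) + 24369)*(-1462 + 36197) = ((-28*(-68) + (-4)**2) + 24369)*(-1462 + 36197) = ((1904 + 16) + 24369)*34735 = (1920 + 24369)*34735 = 26289*34735 = 913148415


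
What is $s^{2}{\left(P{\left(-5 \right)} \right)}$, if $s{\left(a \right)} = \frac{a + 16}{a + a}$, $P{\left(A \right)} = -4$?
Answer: $\frac{9}{4} \approx 2.25$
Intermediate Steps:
$s{\left(a \right)} = \frac{16 + a}{2 a}$
$s^{2}{\left(P{\left(-5 \right)} \right)} = \left(\frac{16 - 4}{2 \left(-4\right)}\right)^{2} = \left(\frac{1}{2} \left(- \frac{1}{4}\right) 12\right)^{2} = \left(- \frac{3}{2}\right)^{2} = \frac{9}{4}$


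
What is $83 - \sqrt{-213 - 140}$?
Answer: $83 - i \sqrt{353} \approx 83.0 - 18.788 i$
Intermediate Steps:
$83 - \sqrt{-213 - 140} = 83 - \sqrt{-353} = 83 - i \sqrt{353}$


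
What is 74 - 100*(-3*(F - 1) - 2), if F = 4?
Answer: 1174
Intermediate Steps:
74 - 100*(-3*(F - 1) - 2) = 74 - 100*(-3*(4 - 1) - 2) = 74 - 100*(-3*3 - 2) = 74 - 100*(-9 - 2) = 74 - 100*(-11) = 74 + 1100 = 1174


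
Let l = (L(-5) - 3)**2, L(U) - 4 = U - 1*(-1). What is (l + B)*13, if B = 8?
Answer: 221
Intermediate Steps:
L(U) = 5 + U (L(U) = 4 + (U - 1*(-1)) = 4 + (U + 1) = 4 + (1 + U) = 5 + U)
l = 9 (l = ((5 - 5) - 3)**2 = (0 - 3)**2 = (-3)**2 = 9)
(l + B)*13 = (9 + 8)*13 = 17*13 = 221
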